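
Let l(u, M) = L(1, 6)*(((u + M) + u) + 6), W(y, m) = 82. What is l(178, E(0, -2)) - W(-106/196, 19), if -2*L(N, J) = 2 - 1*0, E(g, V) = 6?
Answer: -450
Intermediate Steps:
L(N, J) = -1 (L(N, J) = -(2 - 1*0)/2 = -(2 + 0)/2 = -½*2 = -1)
l(u, M) = -6 - M - 2*u (l(u, M) = -(((u + M) + u) + 6) = -(((M + u) + u) + 6) = -((M + 2*u) + 6) = -(6 + M + 2*u) = -6 - M - 2*u)
l(178, E(0, -2)) - W(-106/196, 19) = (-6 - 1*6 - 2*178) - 1*82 = (-6 - 6 - 356) - 82 = -368 - 82 = -450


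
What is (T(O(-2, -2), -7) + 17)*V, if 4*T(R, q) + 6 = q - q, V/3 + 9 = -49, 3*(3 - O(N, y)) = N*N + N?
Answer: -2697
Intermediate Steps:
O(N, y) = 3 - N/3 - N²/3 (O(N, y) = 3 - (N*N + N)/3 = 3 - (N² + N)/3 = 3 - (N + N²)/3 = 3 + (-N/3 - N²/3) = 3 - N/3 - N²/3)
V = -174 (V = -27 + 3*(-49) = -27 - 147 = -174)
T(R, q) = -3/2 (T(R, q) = -3/2 + (q - q)/4 = -3/2 + (¼)*0 = -3/2 + 0 = -3/2)
(T(O(-2, -2), -7) + 17)*V = (-3/2 + 17)*(-174) = (31/2)*(-174) = -2697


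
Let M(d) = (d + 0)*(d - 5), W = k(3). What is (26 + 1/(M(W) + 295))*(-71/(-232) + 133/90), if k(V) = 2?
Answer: 3110041/67048 ≈ 46.385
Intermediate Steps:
W = 2
M(d) = d*(-5 + d)
(26 + 1/(M(W) + 295))*(-71/(-232) + 133/90) = (26 + 1/(2*(-5 + 2) + 295))*(-71/(-232) + 133/90) = (26 + 1/(2*(-3) + 295))*(-71*(-1/232) + 133*(1/90)) = (26 + 1/(-6 + 295))*(71/232 + 133/90) = (26 + 1/289)*(18623/10440) = (7515/289)*(18623/10440) = 3110041/67048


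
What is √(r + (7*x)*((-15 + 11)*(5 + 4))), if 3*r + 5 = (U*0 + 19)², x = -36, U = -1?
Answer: 2*√20679/3 ≈ 95.868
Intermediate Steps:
r = 356/3 (r = -5/3 + (-1*0 + 19)²/3 = -5/3 + (0 + 19)²/3 = -5/3 + (⅓)*19² = -5/3 + (⅓)*361 = -5/3 + 361/3 = 356/3 ≈ 118.67)
√(r + (7*x)*((-15 + 11)*(5 + 4))) = √(356/3 + (7*(-36))*((-15 + 11)*(5 + 4))) = √(356/3 - (-1008)*9) = √(356/3 - 252*(-36)) = √(356/3 + 9072) = √(27572/3) = 2*√20679/3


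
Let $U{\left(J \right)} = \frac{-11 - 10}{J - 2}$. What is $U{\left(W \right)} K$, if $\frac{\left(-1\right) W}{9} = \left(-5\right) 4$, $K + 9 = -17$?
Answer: $\frac{273}{89} \approx 3.0674$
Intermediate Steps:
$K = -26$ ($K = -9 - 17 = -26$)
$W = 180$ ($W = - 9 \left(\left(-5\right) 4\right) = \left(-9\right) \left(-20\right) = 180$)
$U{\left(J \right)} = - \frac{21}{-2 + J}$
$U{\left(W \right)} K = - \frac{21}{-2 + 180} \left(-26\right) = - \frac{21}{178} \left(-26\right) = \left(-21\right) \frac{1}{178} \left(-26\right) = \left(- \frac{21}{178}\right) \left(-26\right) = \frac{273}{89}$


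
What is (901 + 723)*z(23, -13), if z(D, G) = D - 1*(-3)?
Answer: 42224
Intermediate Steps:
z(D, G) = 3 + D (z(D, G) = D + 3 = 3 + D)
(901 + 723)*z(23, -13) = (901 + 723)*(3 + 23) = 1624*26 = 42224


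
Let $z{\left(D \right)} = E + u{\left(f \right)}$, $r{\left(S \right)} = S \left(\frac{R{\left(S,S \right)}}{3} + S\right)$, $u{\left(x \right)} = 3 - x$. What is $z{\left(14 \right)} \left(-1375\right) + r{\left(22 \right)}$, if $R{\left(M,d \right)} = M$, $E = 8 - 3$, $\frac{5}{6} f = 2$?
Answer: $- \frac{21164}{3} \approx -7054.7$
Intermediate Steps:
$f = \frac{12}{5}$ ($f = \frac{6}{5} \cdot 2 = \frac{12}{5} \approx 2.4$)
$E = 5$
$r{\left(S \right)} = \frac{4 S^{2}}{3}$ ($r{\left(S \right)} = S \left(\frac{S}{3} + S\right) = S \frac{4 S}{3} = \frac{4 S^{2}}{3}$)
$z{\left(D \right)} = \frac{28}{5}$ ($z{\left(D \right)} = 5 + \left(3 - \frac{12}{5}\right) = 5 + \frac{3}{5} = \frac{28}{5}$)
$z{\left(14 \right)} \left(-1375\right) + r{\left(22 \right)} = \frac{28}{5} \left(-1375\right) + \frac{4 \cdot 22^{2}}{3} = -7700 + \frac{4}{3} \cdot 484 = -7700 + \frac{1936}{3} = - \frac{21164}{3}$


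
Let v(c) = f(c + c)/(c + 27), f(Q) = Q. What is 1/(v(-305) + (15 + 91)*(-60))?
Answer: -139/883735 ≈ -0.00015729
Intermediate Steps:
v(c) = 2*c/(27 + c) (v(c) = (c + c)/(c + 27) = (2*c)/(27 + c) = 2*c/(27 + c))
1/(v(-305) + (15 + 91)*(-60)) = 1/(2*(-305)/(27 - 305) + (15 + 91)*(-60)) = 1/(2*(-305)/(-278) + 106*(-60)) = 1/(2*(-305)*(-1/278) - 6360) = 1/(305/139 - 6360) = 1/(-883735/139) = -139/883735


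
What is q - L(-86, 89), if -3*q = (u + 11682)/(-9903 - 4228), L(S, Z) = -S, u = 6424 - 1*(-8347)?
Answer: -3619345/42393 ≈ -85.376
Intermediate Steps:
u = 14771 (u = 6424 + 8347 = 14771)
q = 26453/42393 (q = -(14771 + 11682)/(3*(-9903 - 4228)) = -26453/(3*(-14131)) = -26453*(-1)/(3*14131) = -1/3*(-26453/14131) = 26453/42393 ≈ 0.62399)
q - L(-86, 89) = 26453/42393 - (-1)*(-86) = 26453/42393 - 1*86 = 26453/42393 - 86 = -3619345/42393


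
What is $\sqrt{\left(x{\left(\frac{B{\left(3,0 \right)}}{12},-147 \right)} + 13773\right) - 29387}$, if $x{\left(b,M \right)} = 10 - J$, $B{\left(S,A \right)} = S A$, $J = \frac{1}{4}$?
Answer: $\frac{i \sqrt{62417}}{2} \approx 124.92 i$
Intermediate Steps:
$J = \frac{1}{4} \approx 0.25$
$B{\left(S,A \right)} = A S$
$x{\left(b,M \right)} = \frac{39}{4}$ ($x{\left(b,M \right)} = 10 - \frac{1}{4} = \frac{39}{4}$)
$\sqrt{\left(x{\left(\frac{B{\left(3,0 \right)}}{12},-147 \right)} + 13773\right) - 29387} = \sqrt{\left(\frac{39}{4} + 13773\right) - 29387} = \sqrt{\frac{55131}{4} - 29387} = \sqrt{- \frac{62417}{4}} = \frac{i \sqrt{62417}}{2}$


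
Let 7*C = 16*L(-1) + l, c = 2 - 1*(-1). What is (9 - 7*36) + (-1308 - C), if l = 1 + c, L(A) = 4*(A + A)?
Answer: -10733/7 ≈ -1533.3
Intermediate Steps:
L(A) = 8*A (L(A) = 4*(2*A) = 8*A)
c = 3 (c = 2 + 1 = 3)
l = 4 (l = 1 + 3 = 4)
C = -124/7 (C = (16*(8*(-1)) + 4)/7 = (16*(-8) + 4)/7 = (-128 + 4)/7 = (⅐)*(-124) = -124/7 ≈ -17.714)
(9 - 7*36) + (-1308 - C) = (9 - 7*36) + (-1308 - 1*(-124/7)) = (9 - 252) + (-1308 + 124/7) = -243 - 9032/7 = -10733/7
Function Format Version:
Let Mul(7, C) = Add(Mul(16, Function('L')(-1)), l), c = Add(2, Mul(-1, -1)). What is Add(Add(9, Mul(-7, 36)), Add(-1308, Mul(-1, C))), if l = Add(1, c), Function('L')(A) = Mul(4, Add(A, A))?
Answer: Rational(-10733, 7) ≈ -1533.3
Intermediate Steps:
Function('L')(A) = Mul(8, A) (Function('L')(A) = Mul(4, Mul(2, A)) = Mul(8, A))
c = 3 (c = Add(2, 1) = 3)
l = 4 (l = Add(1, 3) = 4)
C = Rational(-124, 7) (C = Mul(Rational(1, 7), Add(Mul(16, Mul(8, -1)), 4)) = Mul(Rational(1, 7), Add(Mul(16, -8), 4)) = Mul(Rational(1, 7), Add(-128, 4)) = Mul(Rational(1, 7), -124) = Rational(-124, 7) ≈ -17.714)
Add(Add(9, Mul(-7, 36)), Add(-1308, Mul(-1, C))) = Add(Add(9, Mul(-7, 36)), Add(-1308, Mul(-1, Rational(-124, 7)))) = Add(Add(9, -252), Add(-1308, Rational(124, 7))) = Add(-243, Rational(-9032, 7)) = Rational(-10733, 7)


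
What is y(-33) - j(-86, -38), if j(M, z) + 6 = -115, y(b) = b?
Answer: 88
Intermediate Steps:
j(M, z) = -121 (j(M, z) = -6 - 115 = -121)
y(-33) - j(-86, -38) = -33 - 1*(-121) = -33 + 121 = 88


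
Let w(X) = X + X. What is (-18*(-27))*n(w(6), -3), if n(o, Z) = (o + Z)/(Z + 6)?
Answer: 1458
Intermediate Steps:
w(X) = 2*X
n(o, Z) = (Z + o)/(6 + Z)
(-18*(-27))*n(w(6), -3) = (-18*(-27))*((-3 + 2*6)/(6 - 3)) = 486*((-3 + 12)/3) = 486*((⅓)*9) = 486*3 = 1458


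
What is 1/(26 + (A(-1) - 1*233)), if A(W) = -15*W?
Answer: -1/192 ≈ -0.0052083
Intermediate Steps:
1/(26 + (A(-1) - 1*233)) = 1/(26 + (-15*(-1) - 1*233)) = 1/(26 + (15 - 233)) = 1/(26 - 218) = 1/(-192) = -1/192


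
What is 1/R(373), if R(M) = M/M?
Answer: 1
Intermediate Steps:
R(M) = 1
1/R(373) = 1/1 = 1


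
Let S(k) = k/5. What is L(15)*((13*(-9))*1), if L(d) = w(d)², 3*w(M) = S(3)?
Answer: -117/25 ≈ -4.6800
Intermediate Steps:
S(k) = k/5 (S(k) = k*(⅕) = k/5)
w(M) = ⅕ (w(M) = ((⅕)*3)/3 = (⅓)*(⅗) = ⅕)
L(d) = 1/25 (L(d) = (⅕)² = 1/25)
L(15)*((13*(-9))*1) = ((13*(-9))*1)/25 = (-117*1)/25 = (1/25)*(-117) = -117/25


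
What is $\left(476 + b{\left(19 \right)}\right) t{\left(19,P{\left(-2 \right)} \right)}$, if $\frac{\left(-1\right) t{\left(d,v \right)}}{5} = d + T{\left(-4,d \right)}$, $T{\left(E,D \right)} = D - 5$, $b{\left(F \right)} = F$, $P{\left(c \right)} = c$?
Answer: $-81675$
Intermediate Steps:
$T{\left(E,D \right)} = -5 + D$ ($T{\left(E,D \right)} = D - 5 = -5 + D$)
$t{\left(d,v \right)} = 25 - 10 d$ ($t{\left(d,v \right)} = - 5 \left(d + \left(-5 + d\right)\right) = - 5 \left(-5 + 2 d\right) = 25 - 10 d$)
$\left(476 + b{\left(19 \right)}\right) t{\left(19,P{\left(-2 \right)} \right)} = \left(476 + 19\right) \left(25 - 190\right) = 495 \left(25 - 190\right) = 495 \left(-165\right) = -81675$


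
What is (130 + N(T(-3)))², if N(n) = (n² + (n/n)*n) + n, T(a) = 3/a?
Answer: 16641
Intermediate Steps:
N(n) = n² + 2*n (N(n) = (n² + 1*n) + n = (n² + n) + n = (n + n²) + n = n² + 2*n)
(130 + N(T(-3)))² = (130 + (3/(-3))*(2 + 3/(-3)))² = (130 + (3*(-⅓))*(2 + 3*(-⅓)))² = (130 - (2 - 1))² = (130 - 1*1)² = (130 - 1)² = 129² = 16641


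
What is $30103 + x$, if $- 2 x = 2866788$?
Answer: $-1403291$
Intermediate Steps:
$x = -1433394$ ($x = \left(- \frac{1}{2}\right) 2866788 = -1433394$)
$30103 + x = 30103 - 1433394 = -1403291$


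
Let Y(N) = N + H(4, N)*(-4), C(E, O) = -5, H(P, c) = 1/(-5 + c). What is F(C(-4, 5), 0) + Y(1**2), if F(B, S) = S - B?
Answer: 7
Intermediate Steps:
Y(N) = N - 4/(-5 + N)
F(C(-4, 5), 0) + Y(1**2) = (0 - 1*(-5)) + (-4 + 1**2*(-5 + 1**2))/(-5 + 1**2) = (0 + 5) + (-4 + 1*(-5 + 1))/(-5 + 1) = 5 + (-4 + 1*(-4))/(-4) = 5 - (-4 - 4)/4 = 5 - 1/4*(-8) = 5 + 2 = 7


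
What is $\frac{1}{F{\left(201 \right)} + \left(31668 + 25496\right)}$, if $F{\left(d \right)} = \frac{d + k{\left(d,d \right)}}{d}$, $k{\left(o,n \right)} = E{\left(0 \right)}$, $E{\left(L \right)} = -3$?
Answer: $\frac{67}{3830054} \approx 1.7493 \cdot 10^{-5}$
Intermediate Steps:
$k{\left(o,n \right)} = -3$
$F{\left(d \right)} = \frac{-3 + d}{d}$ ($F{\left(d \right)} = \frac{d - 3}{d} = \frac{-3 + d}{d}$)
$\frac{1}{F{\left(201 \right)} + \left(31668 + 25496\right)} = \frac{1}{\frac{-3 + 201}{201} + \left(31668 + 25496\right)} = \frac{1}{\frac{1}{201} \cdot 198 + 57164} = \frac{1}{\frac{66}{67} + 57164} = \frac{1}{\frac{3830054}{67}} = \frac{67}{3830054}$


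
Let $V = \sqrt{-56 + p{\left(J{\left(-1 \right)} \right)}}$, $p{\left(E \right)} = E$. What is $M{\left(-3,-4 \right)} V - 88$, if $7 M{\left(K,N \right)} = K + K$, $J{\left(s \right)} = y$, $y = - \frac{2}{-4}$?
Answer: $-88 - \frac{3 i \sqrt{222}}{7} \approx -88.0 - 6.3856 i$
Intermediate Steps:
$y = \frac{1}{2}$ ($y = \left(-2\right) \left(- \frac{1}{4}\right) = \frac{1}{2} \approx 0.5$)
$J{\left(s \right)} = \frac{1}{2}$
$M{\left(K,N \right)} = \frac{2 K}{7}$ ($M{\left(K,N \right)} = \frac{K + K}{7} = \frac{2 K}{7}$)
$V = \frac{i \sqrt{222}}{2}$ ($V = \sqrt{-56 + \frac{1}{2}} = \sqrt{- \frac{111}{2}} = \frac{i \sqrt{222}}{2} \approx 7.4498 i$)
$M{\left(-3,-4 \right)} V - 88 = \frac{2}{7} \left(-3\right) \frac{i \sqrt{222}}{2} - 88 = - \frac{6 \frac{i \sqrt{222}}{2}}{7} - 88 = - \frac{3 i \sqrt{222}}{7} - 88 = -88 - \frac{3 i \sqrt{222}}{7}$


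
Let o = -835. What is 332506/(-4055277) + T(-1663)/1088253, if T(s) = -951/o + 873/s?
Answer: -18609783973578012/226968380127180815 ≈ -0.081993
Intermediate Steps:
T(s) = 951/835 + 873/s (T(s) = -951/(-835) + 873/s = -951*(-1/835) + 873/s = 951/835 + 873/s)
332506/(-4055277) + T(-1663)/1088253 = 332506/(-4055277) + (951/835 + 873/(-1663))/1088253 = 332506*(-1/4055277) + (951/835 + 873*(-1/1663))*(1/1088253) = -332506/4055277 + (951/835 - 873/1663)*(1/1088253) = -332506/4055277 + (852558/1388605)*(1/1088253) = -332506/4055277 + 284186/503717852355 = -18609783973578012/226968380127180815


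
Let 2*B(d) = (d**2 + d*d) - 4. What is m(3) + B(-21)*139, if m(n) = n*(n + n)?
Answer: 61039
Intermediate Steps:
m(n) = 2*n**2 (m(n) = n*(2*n) = 2*n**2)
B(d) = -2 + d**2 (B(d) = ((d**2 + d*d) - 4)/2 = ((d**2 + d**2) - 4)/2 = (2*d**2 - 4)/2 = (-4 + 2*d**2)/2 = -2 + d**2)
m(3) + B(-21)*139 = 2*3**2 + (-2 + (-21)**2)*139 = 2*9 + (-2 + 441)*139 = 18 + 439*139 = 18 + 61021 = 61039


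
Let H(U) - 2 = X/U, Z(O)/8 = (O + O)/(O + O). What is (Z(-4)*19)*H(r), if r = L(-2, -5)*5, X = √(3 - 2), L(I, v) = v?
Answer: 7448/25 ≈ 297.92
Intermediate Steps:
X = 1 (X = √1 = 1)
Z(O) = 8 (Z(O) = 8*((O + O)/(O + O)) = 8*((2*O)/((2*O))) = 8*((2*O)*(1/(2*O))) = 8*1 = 8)
r = -25 (r = -5*5 = -25)
H(U) = 2 + 1/U
(Z(-4)*19)*H(r) = (8*19)*(2 + 1/(-25)) = 152*(2 - 1/25) = 152*(49/25) = 7448/25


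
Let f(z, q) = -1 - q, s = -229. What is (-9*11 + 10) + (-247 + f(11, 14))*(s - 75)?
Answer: 79559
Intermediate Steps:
(-9*11 + 10) + (-247 + f(11, 14))*(s - 75) = (-9*11 + 10) + (-247 + (-1 - 1*14))*(-229 - 75) = (-99 + 10) + (-247 + (-1 - 14))*(-304) = -89 + (-247 - 15)*(-304) = -89 - 262*(-304) = -89 + 79648 = 79559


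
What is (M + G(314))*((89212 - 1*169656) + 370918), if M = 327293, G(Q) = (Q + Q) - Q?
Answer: 95161315718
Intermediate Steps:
G(Q) = Q (G(Q) = 2*Q - Q = Q)
(M + G(314))*((89212 - 1*169656) + 370918) = (327293 + 314)*((89212 - 1*169656) + 370918) = 327607*((89212 - 169656) + 370918) = 327607*(-80444 + 370918) = 327607*290474 = 95161315718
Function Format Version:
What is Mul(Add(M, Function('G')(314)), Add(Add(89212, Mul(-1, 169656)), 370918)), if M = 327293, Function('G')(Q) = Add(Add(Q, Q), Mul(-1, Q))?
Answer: 95161315718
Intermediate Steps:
Function('G')(Q) = Q (Function('G')(Q) = Add(Mul(2, Q), Mul(-1, Q)) = Q)
Mul(Add(M, Function('G')(314)), Add(Add(89212, Mul(-1, 169656)), 370918)) = Mul(Add(327293, 314), Add(Add(89212, Mul(-1, 169656)), 370918)) = Mul(327607, Add(Add(89212, -169656), 370918)) = Mul(327607, Add(-80444, 370918)) = Mul(327607, 290474) = 95161315718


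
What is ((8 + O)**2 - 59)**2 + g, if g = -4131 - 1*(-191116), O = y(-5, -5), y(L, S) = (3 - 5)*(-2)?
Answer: 194210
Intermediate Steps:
y(L, S) = 4 (y(L, S) = -2*(-2) = 4)
O = 4
g = 186985 (g = -4131 + 191116 = 186985)
((8 + O)**2 - 59)**2 + g = ((8 + 4)**2 - 59)**2 + 186985 = (12**2 - 59)**2 + 186985 = (144 - 59)**2 + 186985 = 85**2 + 186985 = 7225 + 186985 = 194210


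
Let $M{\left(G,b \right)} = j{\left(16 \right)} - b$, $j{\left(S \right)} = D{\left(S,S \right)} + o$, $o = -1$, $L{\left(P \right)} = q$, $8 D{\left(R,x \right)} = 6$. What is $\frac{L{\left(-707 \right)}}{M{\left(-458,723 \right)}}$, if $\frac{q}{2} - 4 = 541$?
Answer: $- \frac{4360}{2893} \approx -1.5071$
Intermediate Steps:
$q = 1090$ ($q = 8 + 2 \cdot 541 = 8 + 1082 = 1090$)
$D{\left(R,x \right)} = \frac{3}{4}$ ($D{\left(R,x \right)} = \frac{1}{8} \cdot 6 = \frac{3}{4}$)
$L{\left(P \right)} = 1090$
$j{\left(S \right)} = - \frac{1}{4}$ ($j{\left(S \right)} = \frac{3}{4} - 1 = - \frac{1}{4}$)
$M{\left(G,b \right)} = - \frac{1}{4} - b$
$\frac{L{\left(-707 \right)}}{M{\left(-458,723 \right)}} = \frac{1090}{- \frac{1}{4} - 723} = \frac{1090}{- \frac{2893}{4}} = 1090 \left(- \frac{4}{2893}\right) = - \frac{4360}{2893}$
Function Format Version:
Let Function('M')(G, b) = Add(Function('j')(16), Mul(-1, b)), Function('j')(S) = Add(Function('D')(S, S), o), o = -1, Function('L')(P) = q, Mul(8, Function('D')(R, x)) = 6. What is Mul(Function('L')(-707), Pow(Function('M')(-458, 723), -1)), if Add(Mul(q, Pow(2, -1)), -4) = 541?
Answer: Rational(-4360, 2893) ≈ -1.5071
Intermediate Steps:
q = 1090 (q = Add(8, Mul(2, 541)) = Add(8, 1082) = 1090)
Function('D')(R, x) = Rational(3, 4) (Function('D')(R, x) = Mul(Rational(1, 8), 6) = Rational(3, 4))
Function('L')(P) = 1090
Function('j')(S) = Rational(-1, 4) (Function('j')(S) = Add(Rational(3, 4), -1) = Rational(-1, 4))
Function('M')(G, b) = Add(Rational(-1, 4), Mul(-1, b))
Mul(Function('L')(-707), Pow(Function('M')(-458, 723), -1)) = Mul(1090, Pow(Add(Rational(-1, 4), Mul(-1, 723)), -1)) = Mul(1090, Pow(Add(Rational(-1, 4), -723), -1)) = Mul(1090, Pow(Rational(-2893, 4), -1)) = Mul(1090, Rational(-4, 2893)) = Rational(-4360, 2893)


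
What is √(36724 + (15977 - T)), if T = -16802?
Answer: √69503 ≈ 263.63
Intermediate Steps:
√(36724 + (15977 - T)) = √(36724 + (15977 - 1*(-16802))) = √(36724 + (15977 + 16802)) = √(36724 + 32779) = √69503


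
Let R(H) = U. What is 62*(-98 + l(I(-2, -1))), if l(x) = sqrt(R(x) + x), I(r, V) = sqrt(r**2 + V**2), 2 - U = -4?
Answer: -6076 + 62*sqrt(6 + sqrt(5)) ≈ -5898.1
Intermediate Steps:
U = 6 (U = 2 - 1*(-4) = 2 + 4 = 6)
R(H) = 6
I(r, V) = sqrt(V**2 + r**2)
l(x) = sqrt(6 + x)
62*(-98 + l(I(-2, -1))) = 62*(-98 + sqrt(6 + sqrt((-1)**2 + (-2)**2))) = 62*(-98 + sqrt(6 + sqrt(1 + 4))) = 62*(-98 + sqrt(6 + sqrt(5))) = -6076 + 62*sqrt(6 + sqrt(5))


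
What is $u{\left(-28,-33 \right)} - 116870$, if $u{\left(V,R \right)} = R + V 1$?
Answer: $-116931$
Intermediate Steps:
$u{\left(V,R \right)} = R + V$
$u{\left(-28,-33 \right)} - 116870 = \left(-33 - 28\right) - 116870 = -61 - 116870 = -116931$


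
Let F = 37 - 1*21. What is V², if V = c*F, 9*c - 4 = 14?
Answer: 1024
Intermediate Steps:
c = 2 (c = 4/9 + (⅑)*14 = 4/9 + 14/9 = 2)
F = 16 (F = 37 - 21 = 16)
V = 32 (V = 2*16 = 32)
V² = 32² = 1024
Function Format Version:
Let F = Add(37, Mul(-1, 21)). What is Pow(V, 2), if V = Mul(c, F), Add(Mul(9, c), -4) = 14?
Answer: 1024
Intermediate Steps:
c = 2 (c = Add(Rational(4, 9), Mul(Rational(1, 9), 14)) = Add(Rational(4, 9), Rational(14, 9)) = 2)
F = 16 (F = Add(37, -21) = 16)
V = 32 (V = Mul(2, 16) = 32)
Pow(V, 2) = Pow(32, 2) = 1024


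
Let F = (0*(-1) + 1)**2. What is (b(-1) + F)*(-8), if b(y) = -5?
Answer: 32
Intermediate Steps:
F = 1 (F = (0 + 1)**2 = 1**2 = 1)
(b(-1) + F)*(-8) = (-5 + 1)*(-8) = -4*(-8) = 32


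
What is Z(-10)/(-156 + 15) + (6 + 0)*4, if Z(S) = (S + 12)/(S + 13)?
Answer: 10150/423 ≈ 23.995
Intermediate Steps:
Z(S) = (12 + S)/(13 + S)
Z(-10)/(-156 + 15) + (6 + 0)*4 = ((12 - 10)/(13 - 10))/(-156 + 15) + (6 + 0)*4 = (2/3)/(-141) + 6*4 = -2/423 + 24 = 10150/423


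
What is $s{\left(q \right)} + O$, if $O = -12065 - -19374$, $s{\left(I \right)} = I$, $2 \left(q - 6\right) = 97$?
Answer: $\frac{14727}{2} \approx 7363.5$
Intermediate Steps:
$q = \frac{109}{2}$ ($q = 6 + \frac{1}{2} \cdot 97 = 6 + \frac{97}{2} = \frac{109}{2} \approx 54.5$)
$O = 7309$ ($O = -12065 + 19374 = 7309$)
$s{\left(q \right)} + O = \frac{109}{2} + 7309 = \frac{14727}{2}$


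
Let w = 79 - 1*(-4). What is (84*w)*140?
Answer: 976080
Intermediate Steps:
w = 83 (w = 79 + 4 = 83)
(84*w)*140 = (84*83)*140 = 6972*140 = 976080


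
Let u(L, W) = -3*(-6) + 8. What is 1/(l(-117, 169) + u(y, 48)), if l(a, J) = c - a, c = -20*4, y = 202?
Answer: 1/63 ≈ 0.015873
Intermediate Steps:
u(L, W) = 26 (u(L, W) = 18 + 8 = 26)
c = -80
l(a, J) = -80 - a
1/(l(-117, 169) + u(y, 48)) = 1/((-80 - 1*(-117)) + 26) = 1/((-80 + 117) + 26) = 1/(37 + 26) = 1/63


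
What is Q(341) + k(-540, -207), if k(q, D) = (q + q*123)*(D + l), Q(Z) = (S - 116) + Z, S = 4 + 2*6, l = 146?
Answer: 4084801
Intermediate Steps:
S = 16 (S = 4 + 12 = 16)
Q(Z) = -100 + Z (Q(Z) = (16 - 116) + Z = -100 + Z)
k(q, D) = 124*q*(146 + D) (k(q, D) = (q + q*123)*(D + 146) = (q + 123*q)*(146 + D) = (124*q)*(146 + D) = 124*q*(146 + D))
Q(341) + k(-540, -207) = (-100 + 341) + 124*(-540)*(146 - 207) = 241 + 124*(-540)*(-61) = 241 + 4084560 = 4084801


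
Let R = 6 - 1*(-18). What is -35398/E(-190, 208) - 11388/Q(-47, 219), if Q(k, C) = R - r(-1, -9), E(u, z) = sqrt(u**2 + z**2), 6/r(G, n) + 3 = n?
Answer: -22776/49 - 17699*sqrt(19841)/19841 ≈ -590.47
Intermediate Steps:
r(G, n) = 6/(-3 + n)
R = 24 (R = 6 + 18 = 24)
Q(k, C) = 49/2 (Q(k, C) = 24 - 6/(-3 - 9) = 24 - 6/(-12) = 24 - 6*(-1)/12 = 24 - 1*(-1/2) = 24 + 1/2 = 49/2)
-35398/E(-190, 208) - 11388/Q(-47, 219) = -35398/sqrt((-190)**2 + 208**2) - 11388/49/2 = -35398/sqrt(36100 + 43264) - 11388*2/49 = -35398*sqrt(19841)/39682 - 22776/49 = -17699*sqrt(19841)/19841 - 22776/49 = -22776/49 - 17699*sqrt(19841)/19841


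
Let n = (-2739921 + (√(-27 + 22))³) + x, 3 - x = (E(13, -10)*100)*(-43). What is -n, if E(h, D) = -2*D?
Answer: 2653918 + 5*I*√5 ≈ 2.6539e+6 + 11.18*I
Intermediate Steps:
x = 86003 (x = 3 - -2*(-10)*100*(-43) = 3 - 20*100*(-43) = 3 - 2000*(-43) = 3 - 1*(-86000) = 3 + 86000 = 86003)
n = -2653918 - 5*I*√5 (n = (-2739921 + (√(-27 + 22))³) + 86003 = (-2739921 + (√(-5))³) + 86003 = (-2739921 + (I*√5)³) + 86003 = (-2739921 - 5*I*√5) + 86003 = -2653918 - 5*I*√5 ≈ -2.6539e+6 - 11.18*I)
-n = -(-2653918 - 5*I*√5) = 2653918 + 5*I*√5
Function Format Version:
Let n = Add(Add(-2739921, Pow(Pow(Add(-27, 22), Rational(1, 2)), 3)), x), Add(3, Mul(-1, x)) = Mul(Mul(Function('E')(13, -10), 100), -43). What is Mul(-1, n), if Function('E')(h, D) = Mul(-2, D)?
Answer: Add(2653918, Mul(5, I, Pow(5, Rational(1, 2)))) ≈ Add(2.6539e+6, Mul(11.180, I))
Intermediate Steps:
x = 86003 (x = Add(3, Mul(-1, Mul(Mul(Mul(-2, -10), 100), -43))) = Add(3, Mul(-1, Mul(Mul(20, 100), -43))) = Add(3, Mul(-1, Mul(2000, -43))) = Add(3, Mul(-1, -86000)) = Add(3, 86000) = 86003)
n = Add(-2653918, Mul(-5, I, Pow(5, Rational(1, 2)))) (n = Add(Add(-2739921, Pow(Pow(Add(-27, 22), Rational(1, 2)), 3)), 86003) = Add(Add(-2739921, Pow(Pow(-5, Rational(1, 2)), 3)), 86003) = Add(Add(-2739921, Pow(Mul(I, Pow(5, Rational(1, 2))), 3)), 86003) = Add(Add(-2739921, Mul(-5, I, Pow(5, Rational(1, 2)))), 86003) = Add(-2653918, Mul(-5, I, Pow(5, Rational(1, 2)))) ≈ Add(-2.6539e+6, Mul(-11.180, I)))
Mul(-1, n) = Mul(-1, Add(-2653918, Mul(-5, I, Pow(5, Rational(1, 2))))) = Add(2653918, Mul(5, I, Pow(5, Rational(1, 2))))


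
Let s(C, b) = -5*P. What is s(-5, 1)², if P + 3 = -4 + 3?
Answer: 400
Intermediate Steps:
P = -4 (P = -3 + (-4 + 3) = -3 - 1 = -4)
s(C, b) = 20 (s(C, b) = -5*(-4) = 20)
s(-5, 1)² = 20² = 400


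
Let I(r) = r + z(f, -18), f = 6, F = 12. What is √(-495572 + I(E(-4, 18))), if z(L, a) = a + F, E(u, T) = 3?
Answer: 5*I*√19823 ≈ 703.97*I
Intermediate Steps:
z(L, a) = 12 + a (z(L, a) = a + 12 = 12 + a)
I(r) = -6 + r (I(r) = r + (12 - 18) = r - 6 = -6 + r)
√(-495572 + I(E(-4, 18))) = √(-495572 + (-6 + 3)) = √(-495572 - 3) = √(-495575) = 5*I*√19823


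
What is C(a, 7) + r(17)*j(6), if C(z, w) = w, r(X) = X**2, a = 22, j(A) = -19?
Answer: -5484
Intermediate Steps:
C(a, 7) + r(17)*j(6) = 7 + 17**2*(-19) = 7 + 289*(-19) = 7 - 5491 = -5484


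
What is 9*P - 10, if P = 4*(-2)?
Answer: -82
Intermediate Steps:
P = -8
9*P - 10 = 9*(-8) - 10 = -72 - 10 = -82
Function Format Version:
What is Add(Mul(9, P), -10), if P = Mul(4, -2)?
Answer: -82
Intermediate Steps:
P = -8
Add(Mul(9, P), -10) = Add(Mul(9, -8), -10) = Add(-72, -10) = -82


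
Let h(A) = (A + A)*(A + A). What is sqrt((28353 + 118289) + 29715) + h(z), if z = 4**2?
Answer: 1024 + sqrt(176357) ≈ 1443.9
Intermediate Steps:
z = 16
h(A) = 4*A**2 (h(A) = (2*A)*(2*A) = 4*A**2)
sqrt((28353 + 118289) + 29715) + h(z) = sqrt((28353 + 118289) + 29715) + 4*16**2 = sqrt(146642 + 29715) + 4*256 = sqrt(176357) + 1024 = 1024 + sqrt(176357)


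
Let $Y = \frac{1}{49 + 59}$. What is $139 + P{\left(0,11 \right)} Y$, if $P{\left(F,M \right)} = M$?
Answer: $\frac{15023}{108} \approx 139.1$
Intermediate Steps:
$Y = \frac{1}{108} \approx 0.0092593$
$139 + P{\left(0,11 \right)} Y = 139 + 11 \cdot \frac{1}{108} = 139 + \frac{11}{108} = \frac{15023}{108}$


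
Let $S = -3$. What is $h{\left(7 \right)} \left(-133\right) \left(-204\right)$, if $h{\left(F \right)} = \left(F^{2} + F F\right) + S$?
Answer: $2577540$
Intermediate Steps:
$h{\left(F \right)} = -3 + 2 F^{2}$ ($h{\left(F \right)} = \left(F^{2} + F F\right) - 3 = \left(F^{2} + F^{2}\right) - 3 = 2 F^{2} - 3 = -3 + 2 F^{2}$)
$h{\left(7 \right)} \left(-133\right) \left(-204\right) = \left(-3 + 2 \cdot 7^{2}\right) \left(-133\right) \left(-204\right) = \left(-3 + 2 \cdot 49\right) \left(-133\right) \left(-204\right) = \left(-3 + 98\right) \left(-133\right) \left(-204\right) = 95 \left(-133\right) \left(-204\right) = \left(-12635\right) \left(-204\right) = 2577540$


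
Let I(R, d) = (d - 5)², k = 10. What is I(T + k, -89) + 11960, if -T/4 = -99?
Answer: 20796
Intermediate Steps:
T = 396 (T = -4*(-99) = 396)
I(R, d) = (-5 + d)²
I(T + k, -89) + 11960 = (-5 - 89)² + 11960 = (-94)² + 11960 = 8836 + 11960 = 20796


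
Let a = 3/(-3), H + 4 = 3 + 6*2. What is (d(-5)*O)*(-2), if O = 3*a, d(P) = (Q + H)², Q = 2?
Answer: 1014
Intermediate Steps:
H = 11 (H = -4 + (3 + 6*2) = -4 + (3 + 12) = -4 + 15 = 11)
a = -1 (a = 3*(-⅓) = -1)
d(P) = 169 (d(P) = (2 + 11)² = 13² = 169)
O = -3 (O = 3*(-1) = -3)
(d(-5)*O)*(-2) = (169*(-3))*(-2) = -507*(-2) = 1014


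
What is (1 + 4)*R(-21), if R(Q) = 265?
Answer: 1325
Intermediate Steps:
(1 + 4)*R(-21) = (1 + 4)*265 = 5*265 = 1325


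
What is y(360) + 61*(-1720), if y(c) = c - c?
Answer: -104920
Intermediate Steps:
y(c) = 0
y(360) + 61*(-1720) = 0 + 61*(-1720) = 0 - 104920 = -104920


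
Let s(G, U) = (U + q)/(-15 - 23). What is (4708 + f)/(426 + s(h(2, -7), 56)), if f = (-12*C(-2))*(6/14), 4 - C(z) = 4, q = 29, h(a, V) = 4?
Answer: 178904/16103 ≈ 11.110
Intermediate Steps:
C(z) = 0 (C(z) = 4 - 1*4 = 4 - 4 = 0)
f = 0 (f = (-12*0)*(6/14) = 0*(6*(1/14)) = 0*(3/7) = 0)
s(G, U) = -29/38 - U/38 (s(G, U) = (U + 29)/(-15 - 23) = (29 + U)/(-38) = (29 + U)*(-1/38) = -29/38 - U/38)
(4708 + f)/(426 + s(h(2, -7), 56)) = (4708 + 0)/(426 + (-29/38 - 1/38*56)) = 4708/(426 + (-29/38 - 28/19)) = 4708/(426 - 85/38) = 4708/(16103/38) = 4708*(38/16103) = 178904/16103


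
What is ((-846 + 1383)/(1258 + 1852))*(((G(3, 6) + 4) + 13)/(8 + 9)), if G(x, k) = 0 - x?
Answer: 3759/26435 ≈ 0.14220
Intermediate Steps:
G(x, k) = -x
((-846 + 1383)/(1258 + 1852))*(((G(3, 6) + 4) + 13)/(8 + 9)) = ((-846 + 1383)/(1258 + 1852))*(((-1*3 + 4) + 13)/(8 + 9)) = (537/3110)*(((-3 + 4) + 13)/17) = (537*(1/3110))*((1 + 13)*(1/17)) = 537*(14*(1/17))/3110 = (537/3110)*(14/17) = 3759/26435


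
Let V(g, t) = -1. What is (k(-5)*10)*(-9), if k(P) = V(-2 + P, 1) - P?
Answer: -360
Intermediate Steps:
k(P) = -1 - P
(k(-5)*10)*(-9) = ((-1 - 1*(-5))*10)*(-9) = ((-1 + 5)*10)*(-9) = (4*10)*(-9) = 40*(-9) = -360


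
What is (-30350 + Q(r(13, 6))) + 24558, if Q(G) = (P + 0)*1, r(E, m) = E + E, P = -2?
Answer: -5794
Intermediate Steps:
r(E, m) = 2*E
Q(G) = -2 (Q(G) = (-2 + 0)*1 = -2*1 = -2)
(-30350 + Q(r(13, 6))) + 24558 = (-30350 - 2) + 24558 = -30352 + 24558 = -5794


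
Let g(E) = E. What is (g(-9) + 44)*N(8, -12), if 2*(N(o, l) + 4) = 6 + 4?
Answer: 35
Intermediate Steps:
N(o, l) = 1 (N(o, l) = -4 + (6 + 4)/2 = -4 + (½)*10 = -4 + 5 = 1)
(g(-9) + 44)*N(8, -12) = (-9 + 44)*1 = 35*1 = 35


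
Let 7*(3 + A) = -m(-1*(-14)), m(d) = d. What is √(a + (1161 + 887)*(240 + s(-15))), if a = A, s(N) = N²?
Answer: 91*√115 ≈ 975.87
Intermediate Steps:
A = -5 (A = -3 + (-(-1)*(-14))/7 = -3 + (-1*14)/7 = -3 + (⅐)*(-14) = -3 - 2 = -5)
a = -5
√(a + (1161 + 887)*(240 + s(-15))) = √(-5 + (1161 + 887)*(240 + (-15)²)) = √(-5 + 2048*(240 + 225)) = √(-5 + 2048*465) = √(-5 + 952320) = √952315 = 91*√115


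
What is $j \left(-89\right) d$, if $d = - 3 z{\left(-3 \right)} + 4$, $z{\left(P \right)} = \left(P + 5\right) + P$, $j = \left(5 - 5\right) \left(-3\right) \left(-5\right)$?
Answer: $0$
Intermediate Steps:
$j = 0$ ($j = 0 \left(-3\right) \left(-5\right) = 0 \left(-5\right) = 0$)
$z{\left(P \right)} = 5 + 2 P$ ($z{\left(P \right)} = \left(5 + P\right) + P = 5 + 2 P$)
$d = 7$ ($d = - 3 \left(5 + 2 \left(-3\right)\right) + 4 = - 3 \left(5 - 6\right) + 4 = \left(-3\right) \left(-1\right) + 4 = 3 + 4 = 7$)
$j \left(-89\right) d = 0 \left(-89\right) 7 = 0 \cdot 7 = 0$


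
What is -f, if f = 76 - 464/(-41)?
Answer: -3580/41 ≈ -87.317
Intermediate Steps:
f = 3580/41 (f = 76 - 464*(-1/41) = 76 + 464/41 = 3580/41 ≈ 87.317)
-f = -1*3580/41 = -3580/41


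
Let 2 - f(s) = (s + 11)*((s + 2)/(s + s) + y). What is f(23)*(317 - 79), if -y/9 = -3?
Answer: -5115334/23 ≈ -2.2241e+5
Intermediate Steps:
y = 27 (y = -9*(-3) = 27)
f(s) = 2 - (11 + s)*(27 + (2 + s)/(2*s)) (f(s) = 2 - (s + 11)*((s + 2)/(s + s) + 27) = 2 - (11 + s)*((2 + s)/((2*s)) + 27) = 2 - (11 + s)*((2 + s)*(1/(2*s)) + 27) = 2 - (11 + s)*((2 + s)/(2*s) + 27) = 2 - (11 + s)*(27 + (2 + s)/(2*s)))
f(23)*(317 - 79) = ((½)*(-22 + 23*(-603 - 55*23))/23)*(317 - 79) = ((½)*(1/23)*(-22 + 23*(-603 - 1265)))*238 = ((½)*(1/23)*(-22 + 23*(-1868)))*238 = ((½)*(1/23)*(-22 - 42964))*238 = ((½)*(1/23)*(-42986))*238 = -21493/23*238 = -5115334/23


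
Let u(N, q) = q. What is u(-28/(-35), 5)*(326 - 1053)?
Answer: -3635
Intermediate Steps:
u(-28/(-35), 5)*(326 - 1053) = 5*(326 - 1053) = 5*(-727) = -3635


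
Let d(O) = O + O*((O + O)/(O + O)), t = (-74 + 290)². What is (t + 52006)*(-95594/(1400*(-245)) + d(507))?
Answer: 8581068104807/85750 ≈ 1.0007e+8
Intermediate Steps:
t = 46656 (t = 216² = 46656)
d(O) = 2*O (d(O) = O + O*((2*O)/((2*O))) = O + O*((2*O)*(1/(2*O))) = O + O*1 = O + O = 2*O)
(t + 52006)*(-95594/(1400*(-245)) + d(507)) = (46656 + 52006)*(-95594/(1400*(-245)) + 2*507) = 98662*(-95594/(-343000) + 1014) = 98662*(-95594*(-1/343000) + 1014) = 98662*(47797/171500 + 1014) = 98662*(173948797/171500) = 8581068104807/85750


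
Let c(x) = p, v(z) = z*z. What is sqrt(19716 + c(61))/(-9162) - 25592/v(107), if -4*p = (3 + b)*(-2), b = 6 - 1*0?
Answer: -25592/11449 - sqrt(78882)/18324 ≈ -2.2506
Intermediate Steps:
b = 6 (b = 6 + 0 = 6)
v(z) = z**2
p = 9/2 (p = -(3 + 6)*(-2)/4 = -9*(-2)/4 = -1/4*(-18) = 9/2 ≈ 4.5000)
c(x) = 9/2
sqrt(19716 + c(61))/(-9162) - 25592/v(107) = sqrt(19716 + 9/2)/(-9162) - 25592/(107**2) = sqrt(39441/2)*(-1/9162) - 25592/11449 = (sqrt(78882)/2)*(-1/9162) - 25592*1/11449 = -sqrt(78882)/18324 - 25592/11449 = -25592/11449 - sqrt(78882)/18324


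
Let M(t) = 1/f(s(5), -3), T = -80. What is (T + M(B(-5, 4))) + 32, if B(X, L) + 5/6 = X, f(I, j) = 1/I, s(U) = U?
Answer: -43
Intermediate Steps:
f(I, j) = 1/I
B(X, L) = -⅚ + X
M(t) = 5 (M(t) = 1/(1/5) = 1/(⅕) = 5)
(T + M(B(-5, 4))) + 32 = (-80 + 5) + 32 = -75 + 32 = -43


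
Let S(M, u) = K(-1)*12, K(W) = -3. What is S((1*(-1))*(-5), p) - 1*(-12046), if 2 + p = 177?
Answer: 12010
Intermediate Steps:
p = 175 (p = -2 + 177 = 175)
S(M, u) = -36 (S(M, u) = -3*12 = -36)
S((1*(-1))*(-5), p) - 1*(-12046) = -36 - 1*(-12046) = -36 + 12046 = 12010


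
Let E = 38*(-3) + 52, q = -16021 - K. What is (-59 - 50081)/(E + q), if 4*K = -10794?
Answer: 100280/26769 ≈ 3.7461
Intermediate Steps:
K = -5397/2 (K = (1/4)*(-10794) = -5397/2 ≈ -2698.5)
q = -26645/2 (q = -16021 - 1*(-5397/2) = -16021 + 5397/2 = -26645/2 ≈ -13323.)
E = -62 (E = -114 + 52 = -62)
(-59 - 50081)/(E + q) = (-59 - 50081)/(-62 - 26645/2) = -50140/(-26769/2) = -50140*(-2/26769) = 100280/26769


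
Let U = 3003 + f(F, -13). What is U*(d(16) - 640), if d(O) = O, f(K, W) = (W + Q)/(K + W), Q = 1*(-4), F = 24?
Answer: -20601984/11 ≈ -1.8729e+6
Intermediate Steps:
Q = -4
f(K, W) = (-4 + W)/(K + W) (f(K, W) = (W - 4)/(K + W) = (-4 + W)/(K + W))
U = 33016/11 (U = 3003 + (-4 - 13)/(24 - 13) = 3003 - 17/11 = 33016/11 ≈ 3001.5)
U*(d(16) - 640) = 33016*(16 - 640)/11 = (33016/11)*(-624) = -20601984/11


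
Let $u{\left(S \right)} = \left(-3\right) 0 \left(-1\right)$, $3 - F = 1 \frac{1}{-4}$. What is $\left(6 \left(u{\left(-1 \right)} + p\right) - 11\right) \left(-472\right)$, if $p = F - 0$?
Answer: $-4012$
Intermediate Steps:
$F = \frac{13}{4}$ ($F = 3 - 1 \frac{1}{-4} = 3 - 1 \left(- \frac{1}{4}\right) = 3 - - \frac{1}{4} = 3 + \frac{1}{4} = \frac{13}{4} \approx 3.25$)
$p = \frac{13}{4}$ ($p = \frac{13}{4} - 0 = \frac{13}{4} + 0 = \frac{13}{4} \approx 3.25$)
$u{\left(S \right)} = 0$ ($u{\left(S \right)} = 0 \left(-1\right) = 0$)
$\left(6 \left(u{\left(-1 \right)} + p\right) - 11\right) \left(-472\right) = \left(6 \left(0 + \frac{13}{4}\right) - 11\right) \left(-472\right) = \left(6 \cdot \frac{13}{4} - 11\right) \left(-472\right) = \left(\frac{39}{2} - 11\right) \left(-472\right) = \frac{17}{2} \left(-472\right) = -4012$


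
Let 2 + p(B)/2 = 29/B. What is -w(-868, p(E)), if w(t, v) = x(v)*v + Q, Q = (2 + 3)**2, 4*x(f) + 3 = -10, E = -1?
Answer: -453/2 ≈ -226.50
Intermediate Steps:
x(f) = -13/4 (x(f) = -3/4 + (1/4)*(-10) = -3/4 - 5/2 = -13/4)
Q = 25 (Q = 5**2 = 25)
p(B) = -4 + 58/B (p(B) = -4 + 2*(29/B) = -4 + 58/B)
w(t, v) = 25 - 13*v/4 (w(t, v) = -13*v/4 + 25 = 25 - 13*v/4)
-w(-868, p(E)) = -(25 - 13*(-4 + 58/(-1))/4) = -(25 - 13*(-4 + 58*(-1))/4) = -(25 - 13*(-4 - 58)/4) = -(25 - 13/4*(-62)) = -(25 + 403/2) = -1*453/2 = -453/2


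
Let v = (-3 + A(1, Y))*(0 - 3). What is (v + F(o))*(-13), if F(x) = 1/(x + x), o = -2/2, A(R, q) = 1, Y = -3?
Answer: -143/2 ≈ -71.500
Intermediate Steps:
o = -1 (o = -2*½ = -1)
F(x) = 1/(2*x)
v = 6 (v = (-3 + 1)*(0 - 3) = -2*(-3) = 6)
(v + F(o))*(-13) = (6 + (½)/(-1))*(-13) = (6 + (½)*(-1))*(-13) = (6 - ½)*(-13) = (11/2)*(-13) = -143/2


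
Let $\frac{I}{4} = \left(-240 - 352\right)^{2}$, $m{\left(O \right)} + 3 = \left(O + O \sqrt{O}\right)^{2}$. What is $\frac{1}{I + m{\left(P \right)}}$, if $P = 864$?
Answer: $\frac{647120893}{416839572460294153} - \frac{17915904 \sqrt{6}}{416839572460294153} \approx 1.4472 \cdot 10^{-9}$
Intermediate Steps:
$m{\left(O \right)} = -3 + \left(O + O^{\frac{3}{2}}\right)^{2}$ ($m{\left(O \right)} = -3 + \left(O + O \sqrt{O}\right)^{2} = -3 + \left(O + O^{\frac{3}{2}}\right)^{2}$)
$I = 1401856$ ($I = 4 \left(-240 - 352\right)^{2} = 4 \left(-592\right)^{2} = 4 \cdot 350464 = 1401856$)
$\frac{1}{I + m{\left(P \right)}} = \frac{1}{1401856 - \left(3 - \left(864 + 864^{\frac{3}{2}}\right)^{2}\right)} = \frac{1}{1401856 - \left(3 - \left(864 + 10368 \sqrt{6}\right)^{2}\right)} = \frac{1}{1401853 + \left(864 + 10368 \sqrt{6}\right)^{2}}$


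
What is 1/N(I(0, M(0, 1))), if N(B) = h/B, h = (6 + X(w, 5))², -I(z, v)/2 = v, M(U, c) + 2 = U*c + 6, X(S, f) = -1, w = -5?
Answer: -8/25 ≈ -0.32000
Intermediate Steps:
M(U, c) = 4 + U*c (M(U, c) = -2 + (U*c + 6) = -2 + (6 + U*c) = 4 + U*c)
I(z, v) = -2*v
h = 25 (h = (6 - 1)² = 5² = 25)
N(B) = 25/B
1/N(I(0, M(0, 1))) = 1/(25/((-2*(4 + 0*1)))) = 1/(25/((-2*(4 + 0)))) = 1/(25/((-2*4))) = 1/(25/(-8)) = 1/(25*(-⅛)) = 1/(-25/8) = -8/25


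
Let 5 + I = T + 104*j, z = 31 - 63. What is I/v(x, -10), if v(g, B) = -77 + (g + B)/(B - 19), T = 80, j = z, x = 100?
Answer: 94337/2323 ≈ 40.610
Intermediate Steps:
z = -32
j = -32
I = -3253 (I = -5 + (80 + 104*(-32)) = -5 + (80 - 3328) = -5 - 3248 = -3253)
v(g, B) = -77 + (B + g)/(-19 + B)
I/v(x, -10) = -3253*(-19 - 10)/(1463 + 100 - 76*(-10)) = -3253*(-29/(1463 + 100 + 760)) = -3253/((-1/29*2323)) = -3253/(-2323/29) = -3253*(-29/2323) = 94337/2323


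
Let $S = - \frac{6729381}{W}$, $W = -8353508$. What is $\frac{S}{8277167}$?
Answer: $\frac{6729381}{69143380751836} \approx 9.7325 \cdot 10^{-8}$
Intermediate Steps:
$S = \frac{6729381}{8353508}$ ($S = - \frac{6729381}{-8353508} = \left(-6729381\right) \left(- \frac{1}{8353508}\right) = \frac{6729381}{8353508} \approx 0.80558$)
$\frac{S}{8277167} = \frac{6729381}{8353508 \cdot 8277167} = \frac{6729381}{8353508} \cdot \frac{1}{8277167} = \frac{6729381}{69143380751836}$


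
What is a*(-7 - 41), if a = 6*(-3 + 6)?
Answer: -864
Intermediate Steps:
a = 18 (a = 6*3 = 18)
a*(-7 - 41) = 18*(-7 - 41) = 18*(-48) = -864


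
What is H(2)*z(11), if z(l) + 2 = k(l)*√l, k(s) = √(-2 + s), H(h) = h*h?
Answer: -8 + 12*√11 ≈ 31.799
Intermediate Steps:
H(h) = h²
z(l) = -2 + √l*√(-2 + l) (z(l) = -2 + √(-2 + l)*√l = -2 + √l*√(-2 + l))
H(2)*z(11) = 2²*(-2 + √11*√(-2 + 11)) = 4*(-2 + √11*√9) = 4*(-2 + √11*3) = 4*(-2 + 3*√11) = -8 + 12*√11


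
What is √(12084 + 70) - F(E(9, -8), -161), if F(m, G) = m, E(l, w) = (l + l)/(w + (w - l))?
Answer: 18/25 + √12154 ≈ 110.97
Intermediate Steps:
E(l, w) = 2*l/(-l + 2*w) (E(l, w) = (2*l)/(-l + 2*w) = 2*l/(-l + 2*w))
√(12084 + 70) - F(E(9, -8), -161) = √(12084 + 70) - 2*9/(-1*9 + 2*(-8)) = √12154 - 2*9/(-9 - 16) = √12154 - 2*9/(-25) = √12154 - 2*9*(-1)/25 = √12154 - 1*(-18/25) = √12154 + 18/25 = 18/25 + √12154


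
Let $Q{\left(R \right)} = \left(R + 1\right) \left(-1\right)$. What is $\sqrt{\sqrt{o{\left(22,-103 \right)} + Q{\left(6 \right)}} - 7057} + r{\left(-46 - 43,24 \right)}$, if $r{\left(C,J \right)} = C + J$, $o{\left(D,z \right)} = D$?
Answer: $-65 + i \sqrt{7057 - \sqrt{15}} \approx -65.0 + 83.983 i$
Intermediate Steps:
$Q{\left(R \right)} = -1 - R$ ($Q{\left(R \right)} = \left(1 + R\right) \left(-1\right) = -1 - R$)
$\sqrt{\sqrt{o{\left(22,-103 \right)} + Q{\left(6 \right)}} - 7057} + r{\left(-46 - 43,24 \right)} = \sqrt{\sqrt{22 - 7} - 7057} + \left(\left(-46 - 43\right) + 24\right) = \sqrt{\sqrt{22 - 7} - 7057} + \left(-89 + 24\right) = \sqrt{\sqrt{22 - 7} - 7057} - 65 = \sqrt{\sqrt{15} - 7057} - 65 = \sqrt{-7057 + \sqrt{15}} - 65 = -65 + \sqrt{-7057 + \sqrt{15}}$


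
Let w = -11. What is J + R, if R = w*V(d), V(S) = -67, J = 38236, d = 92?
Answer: 38973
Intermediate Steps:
R = 737 (R = -11*(-67) = 737)
J + R = 38236 + 737 = 38973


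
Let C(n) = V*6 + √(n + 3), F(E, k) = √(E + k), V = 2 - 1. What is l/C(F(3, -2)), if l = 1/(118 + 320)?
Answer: 1/3504 ≈ 0.00028539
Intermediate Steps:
V = 1
l = 1/438 ≈ 0.0022831
C(n) = 6 + √(3 + n) (C(n) = 1*6 + √(n + 3) = 6 + √(3 + n))
l/C(F(3, -2)) = 1/(438*(6 + √(3 + √(3 - 2)))) = 1/(438*(6 + √(3 + √1))) = 1/(438*(6 + √(3 + 1))) = 1/(438*(6 + √4)) = 1/(438*(6 + 2)) = (1/438)/8 = (1/438)*(⅛) = 1/3504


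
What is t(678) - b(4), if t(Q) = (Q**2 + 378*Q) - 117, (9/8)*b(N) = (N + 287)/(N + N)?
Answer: 2147456/3 ≈ 7.1582e+5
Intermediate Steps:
b(N) = 4*(287 + N)/(9*N) (b(N) = 8*((N + 287)/(N + N))/9 = 8*((287 + N)/((2*N)))/9 = 8*((287 + N)*(1/(2*N)))/9 = 8*((287 + N)/(2*N))/9 = 4*(287 + N)/(9*N))
t(Q) = -117 + Q**2 + 378*Q
t(678) - b(4) = (-117 + 678**2 + 378*678) - 4*(287 + 4)/(9*4) = (-117 + 459684 + 256284) - 4*291/(9*4) = 715851 - 1*97/3 = 715851 - 97/3 = 2147456/3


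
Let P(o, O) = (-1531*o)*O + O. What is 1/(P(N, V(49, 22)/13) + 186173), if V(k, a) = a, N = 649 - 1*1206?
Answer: 13/21181145 ≈ 6.1375e-7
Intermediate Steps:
N = -557 (N = 649 - 1206 = -557)
P(o, O) = O - 1531*O*o (P(o, O) = -1531*O*o + O = O - 1531*O*o)
1/(P(N, V(49, 22)/13) + 186173) = 1/((22/13)*(1 - 1531*(-557)) + 186173) = 1/((22*(1/13))*(1 + 852767) + 186173) = 1/((22/13)*852768 + 186173) = 1/(18760896/13 + 186173) = 1/(21181145/13) = 13/21181145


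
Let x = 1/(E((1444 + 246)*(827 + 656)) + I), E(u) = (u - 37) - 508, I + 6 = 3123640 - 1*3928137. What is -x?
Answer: -1/1701222 ≈ -5.8781e-7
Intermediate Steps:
I = -804503 (I = -6 + (3123640 - 1*3928137) = -6 + (3123640 - 3928137) = -6 - 804497 = -804503)
E(u) = -545 + u (E(u) = (-37 + u) - 508 = -545 + u)
x = 1/1701222 (x = 1/((-545 + (1444 + 246)*(827 + 656)) - 804503) = 1/((-545 + 1690*1483) - 804503) = 1/((-545 + 2506270) - 804503) = 1/(2505725 - 804503) = 1/1701222 ≈ 5.8781e-7)
-x = -1*1/1701222 = -1/1701222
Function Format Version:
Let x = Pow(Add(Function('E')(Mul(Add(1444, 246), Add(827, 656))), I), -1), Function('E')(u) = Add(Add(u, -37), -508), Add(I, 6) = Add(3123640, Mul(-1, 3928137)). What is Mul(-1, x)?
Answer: Rational(-1, 1701222) ≈ -5.8781e-7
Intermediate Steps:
I = -804503 (I = Add(-6, Add(3123640, Mul(-1, 3928137))) = Add(-6, Add(3123640, -3928137)) = Add(-6, -804497) = -804503)
Function('E')(u) = Add(-545, u) (Function('E')(u) = Add(Add(-37, u), -508) = Add(-545, u))
x = Rational(1, 1701222) (x = Pow(Add(Add(-545, Mul(Add(1444, 246), Add(827, 656))), -804503), -1) = Pow(Add(Add(-545, Mul(1690, 1483)), -804503), -1) = Pow(Add(Add(-545, 2506270), -804503), -1) = Pow(Add(2505725, -804503), -1) = Pow(1701222, -1) = Rational(1, 1701222) ≈ 5.8781e-7)
Mul(-1, x) = Mul(-1, Rational(1, 1701222)) = Rational(-1, 1701222)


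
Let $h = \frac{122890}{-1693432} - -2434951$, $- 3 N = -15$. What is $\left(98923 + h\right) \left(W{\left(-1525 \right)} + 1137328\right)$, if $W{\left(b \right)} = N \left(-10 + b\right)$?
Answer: $\frac{2423638425219140367}{846716} \approx 2.8624 \cdot 10^{12}$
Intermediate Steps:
$N = 5$ ($N = \left(- \frac{1}{3}\right) \left(-15\right) = 5$)
$W{\left(b \right)} = -50 + 5 b$ ($W{\left(b \right)} = 5 \left(-10 + b\right) = -50 + 5 b$)
$h = \frac{2061711909471}{846716}$ ($h = 122890 \left(- \frac{1}{1693432}\right) + 2434951 = - \frac{61445}{846716} + 2434951 = \frac{2061711909471}{846716} \approx 2.435 \cdot 10^{6}$)
$\left(98923 + h\right) \left(W{\left(-1525 \right)} + 1137328\right) = \left(98923 + \frac{2061711909471}{846716}\right) \left(\left(-50 + 5 \left(-1525\right)\right) + 1137328\right) = \frac{2145471596339 \left(\left(-50 - 7625\right) + 1137328\right)}{846716} = \frac{2145471596339 \left(-7675 + 1137328\right)}{846716} = \frac{2145471596339}{846716} \cdot 1129653 = \frac{2423638425219140367}{846716}$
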